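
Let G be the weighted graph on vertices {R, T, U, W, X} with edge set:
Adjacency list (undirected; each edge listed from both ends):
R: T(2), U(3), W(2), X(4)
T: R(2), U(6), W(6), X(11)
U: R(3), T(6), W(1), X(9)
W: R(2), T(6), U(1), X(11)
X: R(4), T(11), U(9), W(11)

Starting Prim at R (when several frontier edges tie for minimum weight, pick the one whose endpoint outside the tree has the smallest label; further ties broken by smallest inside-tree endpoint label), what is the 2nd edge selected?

R-W

Prim's algorithm from R:
Step 1: cheapest edge leaving the tree is R T (2); add T.
Step 2: cheapest edge leaving the tree is R W (2); add W.
Step 3: cheapest edge leaving the tree is U W (1); add U.
Step 4: cheapest edge leaving the tree is R X (4); add X.
The 2nd edge added is R W.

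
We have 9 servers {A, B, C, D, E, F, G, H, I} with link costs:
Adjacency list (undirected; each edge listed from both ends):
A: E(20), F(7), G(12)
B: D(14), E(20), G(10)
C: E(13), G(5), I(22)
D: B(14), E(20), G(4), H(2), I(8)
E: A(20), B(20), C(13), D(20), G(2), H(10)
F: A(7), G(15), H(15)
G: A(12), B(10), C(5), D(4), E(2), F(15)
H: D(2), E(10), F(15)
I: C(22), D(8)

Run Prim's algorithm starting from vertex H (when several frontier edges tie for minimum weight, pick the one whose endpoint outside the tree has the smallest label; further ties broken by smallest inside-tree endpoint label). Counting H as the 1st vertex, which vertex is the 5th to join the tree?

Prim, starting at H.
Step 1: cheapest edge leaving the tree is D-H (2); add D.
Step 2: cheapest edge leaving the tree is D-G (4); add G.
Step 3: cheapest edge leaving the tree is E-G (2); add E.
Step 4: cheapest edge leaving the tree is C-G (5); add C.
Step 5: cheapest edge leaving the tree is D-I (8); add I.
Step 6: cheapest edge leaving the tree is B-G (10); add B.
Step 7: cheapest edge leaving the tree is A-G (12); add A.
Step 8: cheapest edge leaving the tree is A-F (7); add F.
Vertex order: H, D, G, E, C, I, B, A, F. The 5th vertex is C.

C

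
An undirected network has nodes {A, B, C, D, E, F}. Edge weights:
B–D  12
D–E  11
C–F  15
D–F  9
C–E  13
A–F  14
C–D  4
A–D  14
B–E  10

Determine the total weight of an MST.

48

Prim's algorithm from B:
Step 1: frontier [B–E 10, B–D 12] → take B–E (10); add E.
Step 2: frontier [B–D 12, D–E 11, C–E 13] → take D–E (11); add D.
Step 3: frontier [C–D 4, D–F 9, A–D 14, C–E 13] → take C–D (4); add C.
Step 4: frontier [C–F 15, D–F 9, A–D 14] → take D–F (9); add F.
Step 5: frontier [A–D 14, A–F 14] → take A–D (14); add A.
MST edges: B–E, D–E, C–D, D–F, A–D; total weight 10+11+4+9+14 = 48.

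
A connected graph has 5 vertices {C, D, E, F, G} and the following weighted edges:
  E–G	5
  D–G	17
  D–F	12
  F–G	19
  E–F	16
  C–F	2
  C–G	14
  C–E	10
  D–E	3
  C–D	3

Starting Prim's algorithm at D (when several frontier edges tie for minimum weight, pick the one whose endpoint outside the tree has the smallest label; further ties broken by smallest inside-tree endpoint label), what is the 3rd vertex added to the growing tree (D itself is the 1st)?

Prim, starting at D.
Step 1: cheapest edge leaving the tree is C–D (3); add C.
Step 2: cheapest edge leaving the tree is C–F (2); add F.
Step 3: cheapest edge leaving the tree is D–E (3); add E.
Step 4: cheapest edge leaving the tree is E–G (5); add G.
Vertex order: D, C, F, E, G. The 3rd vertex is F.

F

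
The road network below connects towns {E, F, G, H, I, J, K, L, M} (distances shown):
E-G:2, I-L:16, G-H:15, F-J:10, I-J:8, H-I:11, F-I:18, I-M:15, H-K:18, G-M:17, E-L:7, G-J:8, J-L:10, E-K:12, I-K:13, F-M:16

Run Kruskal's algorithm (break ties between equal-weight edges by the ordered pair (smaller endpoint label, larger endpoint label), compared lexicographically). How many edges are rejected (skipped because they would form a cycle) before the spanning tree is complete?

Sort edges by weight, then run Kruskal:
E-G (2): add — endpoints in different components.
E-L (7): add — endpoints in different components.
G-J (8): add — endpoints in different components.
I-J (8): add — endpoints in different components.
F-J (10): add — endpoints in different components.
J-L (10): skip — J and L already connected.
H-I (11): add — endpoints in different components.
E-K (12): add — endpoints in different components.
I-K (13): skip — I and K already connected.
G-H (15): skip — G and H already connected.
I-M (15): add — endpoints in different components.
Edges rejected before the tree was complete: 3.

3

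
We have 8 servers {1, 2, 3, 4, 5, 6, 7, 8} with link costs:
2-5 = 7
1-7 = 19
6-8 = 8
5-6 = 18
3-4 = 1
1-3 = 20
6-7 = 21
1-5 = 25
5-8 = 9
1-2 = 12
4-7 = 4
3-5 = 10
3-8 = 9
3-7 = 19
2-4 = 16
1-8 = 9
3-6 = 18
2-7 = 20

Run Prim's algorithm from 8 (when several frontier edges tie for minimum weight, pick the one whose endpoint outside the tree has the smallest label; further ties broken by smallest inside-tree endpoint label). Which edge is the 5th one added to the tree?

4-7

Prim's algorithm from 8:
Step 1: cheapest edge leaving the tree is 6-8 (8); add 6.
Step 2: cheapest edge leaving the tree is 1-8 (9); add 1.
Step 3: cheapest edge leaving the tree is 3-8 (9); add 3.
Step 4: cheapest edge leaving the tree is 3-4 (1); add 4.
Step 5: cheapest edge leaving the tree is 4-7 (4); add 7.
Step 6: cheapest edge leaving the tree is 5-8 (9); add 5.
Step 7: cheapest edge leaving the tree is 2-5 (7); add 2.
The 5th edge added is 4-7.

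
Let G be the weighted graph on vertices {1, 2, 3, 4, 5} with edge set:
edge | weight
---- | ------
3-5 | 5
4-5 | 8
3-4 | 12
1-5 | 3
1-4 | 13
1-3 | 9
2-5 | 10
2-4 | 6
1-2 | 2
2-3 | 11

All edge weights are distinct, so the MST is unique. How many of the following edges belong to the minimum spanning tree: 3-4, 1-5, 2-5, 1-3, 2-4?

Kruskal: consider edges lightest-first.
1-2 (2): add — endpoints in different components.
1-5 (3): add — endpoints in different components.
3-5 (5): add — endpoints in different components.
2-4 (6): add — endpoints in different components.
MST edge set: {1-2, 1-5, 3-5, 2-4}.
Of the listed edges, {1-5, 2-4} are in the MST → 2.

2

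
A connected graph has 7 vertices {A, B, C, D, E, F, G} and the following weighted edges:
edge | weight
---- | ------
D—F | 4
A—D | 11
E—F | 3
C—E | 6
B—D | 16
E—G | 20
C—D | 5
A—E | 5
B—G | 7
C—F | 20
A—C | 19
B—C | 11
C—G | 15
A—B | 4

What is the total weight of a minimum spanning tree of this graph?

Sort edges by weight, then run Kruskal:
E—F (3): add — endpoints in different components.
A—B (4): add — endpoints in different components.
D—F (4): add — endpoints in different components.
A—E (5): add — endpoints in different components.
C—D (5): add — endpoints in different components.
C—E (6): skip — C and E already connected.
B—G (7): add — endpoints in different components.
MST edges: E—F, A—B, D—F, A—E, C—D, B—G; total weight 3+4+4+5+5+7 = 28.

28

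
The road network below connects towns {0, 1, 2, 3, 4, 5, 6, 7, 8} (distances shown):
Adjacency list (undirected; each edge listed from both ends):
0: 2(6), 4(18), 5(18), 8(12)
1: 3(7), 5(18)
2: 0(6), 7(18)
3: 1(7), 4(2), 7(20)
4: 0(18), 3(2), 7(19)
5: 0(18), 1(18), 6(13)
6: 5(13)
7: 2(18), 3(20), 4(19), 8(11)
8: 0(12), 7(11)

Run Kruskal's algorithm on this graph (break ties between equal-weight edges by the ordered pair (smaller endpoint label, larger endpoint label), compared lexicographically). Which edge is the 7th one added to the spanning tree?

Kruskal's algorithm — process edges by increasing weight (ties by edge label):
3—4 (2): add — endpoints in different components.
0—2 (6): add — endpoints in different components.
1—3 (7): add — endpoints in different components.
7—8 (11): add — endpoints in different components.
0—8 (12): add — endpoints in different components.
5—6 (13): add — endpoints in different components.
0—4 (18): add — endpoints in different components.
0—5 (18): add — endpoints in different components.
The 7th edge added is 0—4.

0-4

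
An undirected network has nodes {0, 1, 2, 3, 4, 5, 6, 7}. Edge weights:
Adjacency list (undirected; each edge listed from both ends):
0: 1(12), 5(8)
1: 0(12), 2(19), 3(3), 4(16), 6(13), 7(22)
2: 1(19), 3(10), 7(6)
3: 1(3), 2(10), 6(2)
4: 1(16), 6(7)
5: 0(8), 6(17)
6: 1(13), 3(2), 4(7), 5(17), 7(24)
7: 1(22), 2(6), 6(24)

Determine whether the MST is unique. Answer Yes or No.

Kruskal's algorithm — process edges by increasing weight (ties by edge label):
3 6 (2): add — endpoints in different components.
1 3 (3): add — endpoints in different components.
2 7 (6): add — endpoints in different components.
4 6 (7): add — endpoints in different components.
0 5 (8): add — endpoints in different components.
2 3 (10): add — endpoints in different components.
0 1 (12): add — endpoints in different components.
Every non-tree edge has weight strictly greater than the heaviest edge on the tree path between its endpoints, so the MST is unique.

Yes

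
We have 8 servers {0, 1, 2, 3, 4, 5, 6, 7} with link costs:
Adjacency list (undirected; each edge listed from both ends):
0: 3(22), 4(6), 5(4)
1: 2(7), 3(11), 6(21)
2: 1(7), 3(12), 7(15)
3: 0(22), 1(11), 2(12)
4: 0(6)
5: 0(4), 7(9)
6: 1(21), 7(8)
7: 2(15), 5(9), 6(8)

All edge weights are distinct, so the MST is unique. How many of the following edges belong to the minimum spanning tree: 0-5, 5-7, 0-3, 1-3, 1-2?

4

Sort edges by weight, then run Kruskal:
0-5 (4): add — endpoints in different components.
0-4 (6): add — endpoints in different components.
1-2 (7): add — endpoints in different components.
6-7 (8): add — endpoints in different components.
5-7 (9): add — endpoints in different components.
1-3 (11): add — endpoints in different components.
2-3 (12): skip — 2 and 3 already connected.
2-7 (15): add — endpoints in different components.
MST edge set: {0-5, 0-4, 1-2, 6-7, 5-7, 1-3, 2-7}.
Of the listed edges, {0-5, 5-7, 1-3, 1-2} are in the MST → 4.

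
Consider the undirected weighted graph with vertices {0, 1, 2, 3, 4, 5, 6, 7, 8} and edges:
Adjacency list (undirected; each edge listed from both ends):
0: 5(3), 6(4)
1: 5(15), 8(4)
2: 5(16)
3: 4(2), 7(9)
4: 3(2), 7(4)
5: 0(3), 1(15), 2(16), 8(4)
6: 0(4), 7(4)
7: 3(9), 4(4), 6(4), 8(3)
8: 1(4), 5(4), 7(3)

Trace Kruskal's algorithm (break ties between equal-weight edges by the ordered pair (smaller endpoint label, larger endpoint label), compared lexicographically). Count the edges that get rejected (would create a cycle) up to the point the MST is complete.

3

Sort edges by weight, then run Kruskal:
3—4 (2): add — endpoints in different components.
0—5 (3): add — endpoints in different components.
7—8 (3): add — endpoints in different components.
0—6 (4): add — endpoints in different components.
1—8 (4): add — endpoints in different components.
4—7 (4): add — endpoints in different components.
5—8 (4): add — endpoints in different components.
6—7 (4): skip — 6 and 7 already connected.
3—7 (9): skip — 3 and 7 already connected.
1—5 (15): skip — 1 and 5 already connected.
2—5 (16): add — endpoints in different components.
Edges rejected before the tree was complete: 3.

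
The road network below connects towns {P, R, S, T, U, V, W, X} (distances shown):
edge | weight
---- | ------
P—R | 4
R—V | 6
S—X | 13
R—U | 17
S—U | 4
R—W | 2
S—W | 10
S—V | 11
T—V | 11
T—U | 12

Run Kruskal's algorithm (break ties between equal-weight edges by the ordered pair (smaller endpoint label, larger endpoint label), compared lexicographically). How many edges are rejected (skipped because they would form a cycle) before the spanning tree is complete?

Sort edges by weight, then run Kruskal:
R—W (2): add — endpoints in different components.
P—R (4): add — endpoints in different components.
S—U (4): add — endpoints in different components.
R—V (6): add — endpoints in different components.
S—W (10): add — endpoints in different components.
S—V (11): skip — S and V already connected.
T—V (11): add — endpoints in different components.
T—U (12): skip — U and T already connected.
S—X (13): add — endpoints in different components.
Edges rejected before the tree was complete: 2.

2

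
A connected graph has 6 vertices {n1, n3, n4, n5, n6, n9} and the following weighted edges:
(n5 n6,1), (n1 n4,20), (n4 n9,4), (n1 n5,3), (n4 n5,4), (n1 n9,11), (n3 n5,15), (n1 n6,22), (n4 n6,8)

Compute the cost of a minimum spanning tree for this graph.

27

Prim's algorithm from n6:
Step 1: cheapest edge leaving the tree is n5 n6 (1); add n5.
Step 2: cheapest edge leaving the tree is n1 n5 (3); add n1.
Step 3: cheapest edge leaving the tree is n4 n5 (4); add n4.
Step 4: cheapest edge leaving the tree is n4 n9 (4); add n9.
Step 5: cheapest edge leaving the tree is n3 n5 (15); add n3.
MST edges: n5 n6, n1 n5, n4 n5, n4 n9, n3 n5; total weight 1+3+4+4+15 = 27.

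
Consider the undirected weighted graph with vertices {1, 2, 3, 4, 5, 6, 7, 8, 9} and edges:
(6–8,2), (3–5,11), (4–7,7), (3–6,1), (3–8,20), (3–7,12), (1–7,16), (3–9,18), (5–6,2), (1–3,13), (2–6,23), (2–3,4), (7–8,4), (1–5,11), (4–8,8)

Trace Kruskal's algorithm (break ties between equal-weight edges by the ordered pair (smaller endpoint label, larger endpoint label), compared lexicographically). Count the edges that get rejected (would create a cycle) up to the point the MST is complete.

5

Sort edges by weight, then run Kruskal:
3–6 (1): add — endpoints in different components.
5–6 (2): add — endpoints in different components.
6–8 (2): add — endpoints in different components.
2–3 (4): add — endpoints in different components.
7–8 (4): add — endpoints in different components.
4–7 (7): add — endpoints in different components.
4–8 (8): skip — 4 and 8 already connected.
1–5 (11): add — endpoints in different components.
3–5 (11): skip — 3 and 5 already connected.
3–7 (12): skip — 3 and 7 already connected.
1–3 (13): skip — 1 and 3 already connected.
1–7 (16): skip — 1 and 7 already connected.
3–9 (18): add — endpoints in different components.
Edges rejected before the tree was complete: 5.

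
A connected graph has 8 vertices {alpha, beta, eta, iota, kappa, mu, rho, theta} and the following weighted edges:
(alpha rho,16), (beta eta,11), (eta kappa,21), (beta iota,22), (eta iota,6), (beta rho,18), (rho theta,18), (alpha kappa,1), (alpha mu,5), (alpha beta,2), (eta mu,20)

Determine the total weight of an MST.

59

Grow the tree from eta using Prim:
Step 1: cheapest edge leaving the tree is eta iota (6); add iota.
Step 2: cheapest edge leaving the tree is beta eta (11); add beta.
Step 3: cheapest edge leaving the tree is alpha beta (2); add alpha.
Step 4: cheapest edge leaving the tree is alpha kappa (1); add kappa.
Step 5: cheapest edge leaving the tree is alpha mu (5); add mu.
Step 6: cheapest edge leaving the tree is alpha rho (16); add rho.
Step 7: cheapest edge leaving the tree is rho theta (18); add theta.
MST edges: eta iota, beta eta, alpha beta, alpha kappa, alpha mu, alpha rho, rho theta; total weight 6+11+2+1+5+16+18 = 59.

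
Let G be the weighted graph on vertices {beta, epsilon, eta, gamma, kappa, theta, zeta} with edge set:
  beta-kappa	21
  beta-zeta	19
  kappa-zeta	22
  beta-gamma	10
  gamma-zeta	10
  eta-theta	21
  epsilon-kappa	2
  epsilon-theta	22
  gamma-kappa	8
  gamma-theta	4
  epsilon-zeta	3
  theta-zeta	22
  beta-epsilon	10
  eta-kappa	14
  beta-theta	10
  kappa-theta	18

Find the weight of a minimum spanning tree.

41

Prim's algorithm from eta:
Step 1: cheapest edge leaving the tree is eta-kappa (14); add kappa.
Step 2: cheapest edge leaving the tree is epsilon-kappa (2); add epsilon.
Step 3: cheapest edge leaving the tree is epsilon-zeta (3); add zeta.
Step 4: cheapest edge leaving the tree is gamma-kappa (8); add gamma.
Step 5: cheapest edge leaving the tree is gamma-theta (4); add theta.
Step 6: cheapest edge leaving the tree is beta-epsilon (10); add beta.
MST edges: eta-kappa, epsilon-kappa, epsilon-zeta, gamma-kappa, gamma-theta, beta-epsilon; total weight 14+2+3+8+4+10 = 41.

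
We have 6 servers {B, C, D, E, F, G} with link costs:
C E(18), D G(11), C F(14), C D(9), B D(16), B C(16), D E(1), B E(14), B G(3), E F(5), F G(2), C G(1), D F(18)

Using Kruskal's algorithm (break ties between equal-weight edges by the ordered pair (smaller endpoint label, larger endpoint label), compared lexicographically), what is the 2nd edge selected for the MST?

D-E

Kruskal: consider edges lightest-first.
C G (1): add — endpoints in different components.
D E (1): add — endpoints in different components.
F G (2): add — endpoints in different components.
B G (3): add — endpoints in different components.
E F (5): add — endpoints in different components.
The 2nd edge added is D E.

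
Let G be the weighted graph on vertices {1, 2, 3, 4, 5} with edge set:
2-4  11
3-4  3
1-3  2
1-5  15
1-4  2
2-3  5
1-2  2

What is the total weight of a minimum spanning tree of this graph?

21

Prim's algorithm from 1:
Step 1: frontier [1-2 2, 1-3 2, 1-4 2, 1-5 15] → take 1-2 (2); add 2.
Step 2: frontier [1-3 2, 1-4 2, 1-5 15, 2-3 5, 2-4 11] → take 1-3 (2); add 3.
Step 3: frontier [1-4 2, 1-5 15, 2-4 11, 3-4 3] → take 1-4 (2); add 4.
Step 4: frontier [1-5 15] → take 1-5 (15); add 5.
MST edges: 1-2, 1-3, 1-4, 1-5; total weight 2+2+2+15 = 21.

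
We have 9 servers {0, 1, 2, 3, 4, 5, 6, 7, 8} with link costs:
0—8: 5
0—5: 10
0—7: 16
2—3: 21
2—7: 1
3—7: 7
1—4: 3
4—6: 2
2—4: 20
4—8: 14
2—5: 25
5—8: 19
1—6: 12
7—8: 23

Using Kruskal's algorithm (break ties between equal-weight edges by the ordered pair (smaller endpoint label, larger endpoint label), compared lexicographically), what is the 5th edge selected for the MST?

3-7

Kruskal's algorithm — process edges by increasing weight (ties by edge label):
2—7 (1): add — endpoints in different components.
4—6 (2): add — endpoints in different components.
1—4 (3): add — endpoints in different components.
0—8 (5): add — endpoints in different components.
3—7 (7): add — endpoints in different components.
0—5 (10): add — endpoints in different components.
1—6 (12): skip — 1 and 6 already connected.
4—8 (14): add — endpoints in different components.
0—7 (16): add — endpoints in different components.
The 5th edge added is 3—7.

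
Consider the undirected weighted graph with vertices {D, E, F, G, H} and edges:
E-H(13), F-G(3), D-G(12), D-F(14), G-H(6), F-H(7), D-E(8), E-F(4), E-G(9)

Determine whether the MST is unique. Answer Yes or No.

Yes

Sort edges by weight, then run Kruskal:
F-G (3): add — endpoints in different components.
E-F (4): add — endpoints in different components.
G-H (6): add — endpoints in different components.
F-H (7): skip — F and H already connected.
D-E (8): add — endpoints in different components.
Every non-tree edge has weight strictly greater than the heaviest edge on the tree path between its endpoints, so the MST is unique.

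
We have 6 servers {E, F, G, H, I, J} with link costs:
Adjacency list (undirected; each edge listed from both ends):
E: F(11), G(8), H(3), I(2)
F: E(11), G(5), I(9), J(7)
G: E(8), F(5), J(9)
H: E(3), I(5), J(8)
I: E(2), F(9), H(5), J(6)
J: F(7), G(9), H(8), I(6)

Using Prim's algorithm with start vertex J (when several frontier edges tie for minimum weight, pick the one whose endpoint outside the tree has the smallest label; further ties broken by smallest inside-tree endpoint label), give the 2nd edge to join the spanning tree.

E-I

Prim's algorithm from J:
Step 1: frontier [I-J 6, F-J 7, H-J 8, G-J 9] → take I-J (6); add I.
Step 2: frontier [E-I 2, H-I 5, F-I 9, F-J 7, H-J 8, G-J 9] → take E-I (2); add E.
Step 3: frontier [E-H 3, E-G 8, E-F 11, H-I 5, F-I 9, F-J 7, H-J 8, G-J 9] → take E-H (3); add H.
Step 4: frontier [E-G 8, E-F 11, F-I 9, F-J 7, G-J 9] → take F-J (7); add F.
Step 5: frontier [E-G 8, F-G 5, G-J 9] → take F-G (5); add G.
The 2nd edge added is E-I.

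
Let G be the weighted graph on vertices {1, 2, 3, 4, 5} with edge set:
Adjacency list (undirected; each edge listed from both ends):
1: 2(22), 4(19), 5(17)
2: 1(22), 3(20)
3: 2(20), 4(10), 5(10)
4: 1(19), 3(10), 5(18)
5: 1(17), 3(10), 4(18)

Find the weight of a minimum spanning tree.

Prim, starting at 3.
Step 1: frontier [3—4 10, 3—5 10, 2—3 20] → take 3—4 (10); add 4.
Step 2: frontier [3—5 10, 2—3 20, 4—5 18, 1—4 19] → take 3—5 (10); add 5.
Step 3: frontier [2—3 20, 1—4 19, 1—5 17] → take 1—5 (17); add 1.
Step 4: frontier [1—2 22, 2—3 20] → take 2—3 (20); add 2.
MST edges: 3—4, 3—5, 1—5, 2—3; total weight 10+10+17+20 = 57.

57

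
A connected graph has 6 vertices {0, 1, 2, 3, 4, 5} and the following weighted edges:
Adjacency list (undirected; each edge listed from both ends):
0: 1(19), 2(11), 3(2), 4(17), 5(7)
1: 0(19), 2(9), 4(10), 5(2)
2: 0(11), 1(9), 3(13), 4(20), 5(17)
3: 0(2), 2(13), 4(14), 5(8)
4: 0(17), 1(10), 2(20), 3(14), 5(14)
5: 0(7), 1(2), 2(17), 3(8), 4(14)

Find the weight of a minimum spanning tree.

30

Kruskal: consider edges lightest-first.
0—3 (2): add. Components now {0,3} {1} {2} {4} {5}
1—5 (2): add. Components now {0,3} {1,5} {2} {4}
0—5 (7): add. Components now {0,1,3,5} {2} {4}
3—5 (8): skip — 3 and 5 already connected.
1—2 (9): add. Components now {0,1,2,3,5} {4}
1—4 (10): add. Components now {0,1,2,3,4,5}
MST edges: 0—3, 1—5, 0—5, 1—2, 1—4; total weight 2+2+7+9+10 = 30.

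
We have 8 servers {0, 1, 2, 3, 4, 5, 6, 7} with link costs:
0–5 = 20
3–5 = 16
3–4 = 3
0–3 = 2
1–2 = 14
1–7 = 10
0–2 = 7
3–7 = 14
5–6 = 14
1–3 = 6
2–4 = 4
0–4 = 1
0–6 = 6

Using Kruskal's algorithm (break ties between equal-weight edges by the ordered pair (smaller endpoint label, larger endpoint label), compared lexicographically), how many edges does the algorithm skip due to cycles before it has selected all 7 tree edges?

4

Sort edges by weight, then run Kruskal:
0–4 (1): add — endpoints in different components.
0–3 (2): add — endpoints in different components.
3–4 (3): skip — 3 and 4 already connected.
2–4 (4): add — endpoints in different components.
0–6 (6): add — endpoints in different components.
1–3 (6): add — endpoints in different components.
0–2 (7): skip — 0 and 2 already connected.
1–7 (10): add — endpoints in different components.
1–2 (14): skip — 1 and 2 already connected.
3–7 (14): skip — 3 and 7 already connected.
5–6 (14): add — endpoints in different components.
Edges rejected before the tree was complete: 4.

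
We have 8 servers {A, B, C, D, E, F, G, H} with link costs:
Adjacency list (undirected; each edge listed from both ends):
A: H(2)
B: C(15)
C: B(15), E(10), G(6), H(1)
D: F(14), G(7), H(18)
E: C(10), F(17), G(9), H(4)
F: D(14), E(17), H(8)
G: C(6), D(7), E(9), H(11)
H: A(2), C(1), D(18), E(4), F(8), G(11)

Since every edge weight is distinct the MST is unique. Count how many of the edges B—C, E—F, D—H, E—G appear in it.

Kruskal's algorithm — process edges by increasing weight (ties by edge label):
C—H (1): add — endpoints in different components.
A—H (2): add — endpoints in different components.
E—H (4): add — endpoints in different components.
C—G (6): add — endpoints in different components.
D—G (7): add — endpoints in different components.
F—H (8): add — endpoints in different components.
E—G (9): skip — E and G already connected.
C—E (10): skip — C and E already connected.
G—H (11): skip — G and H already connected.
D—F (14): skip — D and F already connected.
B—C (15): add — endpoints in different components.
MST edge set: {C—H, A—H, E—H, C—G, D—G, F—H, B—C}.
Of the listed edges, {B—C} are in the MST → 1.

1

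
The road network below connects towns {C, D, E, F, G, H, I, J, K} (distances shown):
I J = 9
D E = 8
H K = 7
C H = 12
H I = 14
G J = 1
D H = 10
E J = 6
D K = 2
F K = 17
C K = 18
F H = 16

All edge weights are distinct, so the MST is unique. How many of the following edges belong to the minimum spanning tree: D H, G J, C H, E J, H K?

Kruskal's algorithm — process edges by increasing weight (ties by edge label):
G J (1): add — endpoints in different components.
D K (2): add — endpoints in different components.
E J (6): add — endpoints in different components.
H K (7): add — endpoints in different components.
D E (8): add — endpoints in different components.
I J (9): add — endpoints in different components.
D H (10): skip — D and H already connected.
C H (12): add — endpoints in different components.
H I (14): skip — H and I already connected.
F H (16): add — endpoints in different components.
MST edge set: {G J, D K, E J, H K, D E, I J, C H, F H}.
Of the listed edges, {G J, C H, E J, H K} are in the MST → 4.

4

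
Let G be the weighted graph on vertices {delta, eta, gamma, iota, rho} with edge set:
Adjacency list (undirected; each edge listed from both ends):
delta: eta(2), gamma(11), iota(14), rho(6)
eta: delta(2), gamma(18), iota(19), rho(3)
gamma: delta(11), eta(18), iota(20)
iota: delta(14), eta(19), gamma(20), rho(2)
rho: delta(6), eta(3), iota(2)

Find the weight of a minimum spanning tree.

18

Sort edges by weight, then run Kruskal:
delta—eta (2): add. Components now {iota} {delta,eta} {rho} {gamma}
iota—rho (2): add. Components now {iota,rho} {delta,eta} {gamma}
eta—rho (3): add. Components now {delta,eta,iota,rho} {gamma}
delta—rho (6): skip — delta and rho already connected.
delta—gamma (11): add. Components now {delta,eta,gamma,iota,rho}
MST edges: delta—eta, iota—rho, eta—rho, delta—gamma; total weight 2+2+3+11 = 18.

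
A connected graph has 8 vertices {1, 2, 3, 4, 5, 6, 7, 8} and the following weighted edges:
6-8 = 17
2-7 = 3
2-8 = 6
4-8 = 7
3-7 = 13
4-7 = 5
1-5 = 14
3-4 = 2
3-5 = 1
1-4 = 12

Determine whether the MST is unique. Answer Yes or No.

Yes

Kruskal: consider edges lightest-first.
3-5 (1): add — endpoints in different components.
3-4 (2): add — endpoints in different components.
2-7 (3): add — endpoints in different components.
4-7 (5): add — endpoints in different components.
2-8 (6): add — endpoints in different components.
4-8 (7): skip — 4 and 8 already connected.
1-4 (12): add — endpoints in different components.
3-7 (13): skip — 3 and 7 already connected.
1-5 (14): skip — 1 and 5 already connected.
6-8 (17): add — endpoints in different components.
Every non-tree edge has weight strictly greater than the heaviest edge on the tree path between its endpoints, so the MST is unique.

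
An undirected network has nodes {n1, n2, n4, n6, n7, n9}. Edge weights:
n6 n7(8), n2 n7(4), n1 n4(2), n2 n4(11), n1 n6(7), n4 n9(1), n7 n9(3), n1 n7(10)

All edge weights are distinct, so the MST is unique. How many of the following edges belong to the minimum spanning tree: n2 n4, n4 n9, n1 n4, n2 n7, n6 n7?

Sort edges by weight, then run Kruskal:
n4 n9 (1): add — endpoints in different components.
n1 n4 (2): add — endpoints in different components.
n7 n9 (3): add — endpoints in different components.
n2 n7 (4): add — endpoints in different components.
n1 n6 (7): add — endpoints in different components.
MST edge set: {n4 n9, n1 n4, n7 n9, n2 n7, n1 n6}.
Of the listed edges, {n4 n9, n1 n4, n2 n7} are in the MST → 3.

3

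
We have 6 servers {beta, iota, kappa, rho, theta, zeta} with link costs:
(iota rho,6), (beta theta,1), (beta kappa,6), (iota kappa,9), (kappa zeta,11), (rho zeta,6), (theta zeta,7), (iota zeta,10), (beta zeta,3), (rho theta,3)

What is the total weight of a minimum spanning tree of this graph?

Sort edges by weight, then run Kruskal:
beta theta (1): add. Components now {rho} {kappa} {zeta} {beta,theta} {iota}
beta zeta (3): add. Components now {rho} {kappa} {beta,theta,zeta} {iota}
rho theta (3): add. Components now {beta,rho,theta,zeta} {kappa} {iota}
beta kappa (6): add. Components now {beta,kappa,rho,theta,zeta} {iota}
iota rho (6): add. Components now {beta,iota,kappa,rho,theta,zeta}
MST edges: beta theta, beta zeta, rho theta, beta kappa, iota rho; total weight 1+3+3+6+6 = 19.

19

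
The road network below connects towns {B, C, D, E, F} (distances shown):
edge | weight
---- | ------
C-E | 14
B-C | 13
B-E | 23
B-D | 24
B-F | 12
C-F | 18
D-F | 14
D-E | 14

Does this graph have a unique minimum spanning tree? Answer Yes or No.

No

Kruskal's algorithm — process edges by increasing weight (ties by edge label):
B-F (12): add — endpoints in different components.
B-C (13): add — endpoints in different components.
C-E (14): add — endpoints in different components.
D-E (14): add — endpoints in different components.
Non-tree edge D-F has weight 14, equal to the heaviest edge on its tree cycle — swapping gives another MST of the same weight. Not unique.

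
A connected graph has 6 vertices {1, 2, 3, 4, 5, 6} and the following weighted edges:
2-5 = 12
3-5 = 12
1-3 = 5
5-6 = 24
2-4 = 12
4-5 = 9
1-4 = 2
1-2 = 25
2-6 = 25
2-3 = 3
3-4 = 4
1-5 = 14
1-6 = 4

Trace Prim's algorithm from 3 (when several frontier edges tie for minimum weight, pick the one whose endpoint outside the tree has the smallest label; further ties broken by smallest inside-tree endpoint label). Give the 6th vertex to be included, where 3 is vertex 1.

Prim, starting at 3.
Step 1: frontier [2-3 3, 3-4 4, 1-3 5, 3-5 12] → take 2-3 (3); add 2.
Step 2: frontier [2-4 12, 2-5 12, 1-2 25, 2-6 25, 3-4 4, 1-3 5, 3-5 12] → take 3-4 (4); add 4.
Step 3: frontier [2-5 12, 1-2 25, 2-6 25, 1-3 5, 3-5 12, 1-4 2, 4-5 9] → take 1-4 (2); add 1.
Step 4: frontier [1-6 4, 1-5 14, 2-5 12, 2-6 25, 3-5 12, 4-5 9] → take 1-6 (4); add 6.
Step 5: frontier [1-5 14, 2-5 12, 3-5 12, 4-5 9, 5-6 24] → take 4-5 (9); add 5.
Vertex order: 3, 2, 4, 1, 6, 5. The 6th vertex is 5.

5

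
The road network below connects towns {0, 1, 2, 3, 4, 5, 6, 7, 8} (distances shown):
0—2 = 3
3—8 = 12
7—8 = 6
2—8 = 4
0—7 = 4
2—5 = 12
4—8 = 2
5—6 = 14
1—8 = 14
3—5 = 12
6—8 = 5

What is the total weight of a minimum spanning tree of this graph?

Prim, starting at 2.
Step 1: cheapest edge leaving the tree is 0—2 (3); add 0.
Step 2: cheapest edge leaving the tree is 0—7 (4); add 7.
Step 3: cheapest edge leaving the tree is 2—8 (4); add 8.
Step 4: cheapest edge leaving the tree is 4—8 (2); add 4.
Step 5: cheapest edge leaving the tree is 6—8 (5); add 6.
Step 6: cheapest edge leaving the tree is 3—8 (12); add 3.
Step 7: cheapest edge leaving the tree is 2—5 (12); add 5.
Step 8: cheapest edge leaving the tree is 1—8 (14); add 1.
MST edges: 0—2, 0—7, 2—8, 4—8, 6—8, 3—8, 2—5, 1—8; total weight 3+4+4+2+5+12+12+14 = 56.

56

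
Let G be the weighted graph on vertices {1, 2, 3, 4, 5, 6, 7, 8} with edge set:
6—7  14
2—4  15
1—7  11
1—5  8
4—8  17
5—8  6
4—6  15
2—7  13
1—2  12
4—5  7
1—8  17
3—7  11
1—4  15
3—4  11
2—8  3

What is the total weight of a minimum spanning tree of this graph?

60

Prim's algorithm from 6:
Step 1: cheapest edge leaving the tree is 6—7 (14); add 7.
Step 2: cheapest edge leaving the tree is 1—7 (11); add 1.
Step 3: cheapest edge leaving the tree is 1—5 (8); add 5.
Step 4: cheapest edge leaving the tree is 5—8 (6); add 8.
Step 5: cheapest edge leaving the tree is 2—8 (3); add 2.
Step 6: cheapest edge leaving the tree is 4—5 (7); add 4.
Step 7: cheapest edge leaving the tree is 3—4 (11); add 3.
MST edges: 6—7, 1—7, 1—5, 5—8, 2—8, 4—5, 3—4; total weight 14+11+8+6+3+7+11 = 60.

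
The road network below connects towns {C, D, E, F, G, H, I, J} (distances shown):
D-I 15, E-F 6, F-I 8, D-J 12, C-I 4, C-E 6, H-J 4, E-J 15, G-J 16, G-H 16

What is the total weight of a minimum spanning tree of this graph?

Kruskal: consider edges lightest-first.
C-I (4): add — endpoints in different components.
H-J (4): add — endpoints in different components.
C-E (6): add — endpoints in different components.
E-F (6): add — endpoints in different components.
F-I (8): skip — F and I already connected.
D-J (12): add — endpoints in different components.
D-I (15): add — endpoints in different components.
E-J (15): skip — E and J already connected.
G-H (16): add — endpoints in different components.
MST edges: C-I, H-J, C-E, E-F, D-J, D-I, G-H; total weight 4+4+6+6+12+15+16 = 63.

63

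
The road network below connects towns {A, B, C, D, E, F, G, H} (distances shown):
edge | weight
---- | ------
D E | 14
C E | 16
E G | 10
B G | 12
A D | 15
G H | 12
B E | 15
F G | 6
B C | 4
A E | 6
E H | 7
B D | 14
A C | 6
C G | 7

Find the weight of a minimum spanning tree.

Grow the tree from G using Prim:
Step 1: cheapest edge leaving the tree is F G (6); add F.
Step 2: cheapest edge leaving the tree is C G (7); add C.
Step 3: cheapest edge leaving the tree is B C (4); add B.
Step 4: cheapest edge leaving the tree is A C (6); add A.
Step 5: cheapest edge leaving the tree is A E (6); add E.
Step 6: cheapest edge leaving the tree is E H (7); add H.
Step 7: cheapest edge leaving the tree is B D (14); add D.
MST edges: F G, C G, B C, A C, A E, E H, B D; total weight 6+7+4+6+6+7+14 = 50.

50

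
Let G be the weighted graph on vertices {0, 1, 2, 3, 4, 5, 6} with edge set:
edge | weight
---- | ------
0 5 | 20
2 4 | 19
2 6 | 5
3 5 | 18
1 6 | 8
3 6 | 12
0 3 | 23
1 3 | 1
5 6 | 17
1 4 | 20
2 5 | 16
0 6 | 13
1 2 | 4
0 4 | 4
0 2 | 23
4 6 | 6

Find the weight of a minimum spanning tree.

36

Sort edges by weight, then run Kruskal:
1 3 (1): add. Components now {0} {1,3} {2} {4} {5} {6}
0 4 (4): add. Components now {0,4} {1,3} {2} {5} {6}
1 2 (4): add. Components now {0,4} {1,2,3} {5} {6}
2 6 (5): add. Components now {0,4} {1,2,3,6} {5}
4 6 (6): add. Components now {0,1,2,3,4,6} {5}
1 6 (8): skip — 1 and 6 already connected.
3 6 (12): skip — 3 and 6 already connected.
0 6 (13): skip — 0 and 6 already connected.
2 5 (16): add. Components now {0,1,2,3,4,5,6}
MST edges: 1 3, 0 4, 1 2, 2 6, 4 6, 2 5; total weight 1+4+4+5+6+16 = 36.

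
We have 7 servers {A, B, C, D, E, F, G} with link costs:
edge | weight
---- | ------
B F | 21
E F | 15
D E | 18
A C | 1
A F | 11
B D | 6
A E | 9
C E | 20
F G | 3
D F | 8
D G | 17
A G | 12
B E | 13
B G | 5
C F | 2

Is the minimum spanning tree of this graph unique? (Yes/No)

Sort edges by weight, then run Kruskal:
A C (1): add. Components now {A,C} {B} {D} {E} {F} {G}
C F (2): add. Components now {A,C,F} {B} {D} {E} {G}
F G (3): add. Components now {A,C,F,G} {B} {D} {E}
B G (5): add. Components now {A,B,C,F,G} {D} {E}
B D (6): add. Components now {A,B,C,D,F,G} {E}
D F (8): skip — D and F already connected.
A E (9): add. Components now {A,B,C,D,E,F,G}
Every non-tree edge has weight strictly greater than the heaviest edge on the tree path between its endpoints, so the MST is unique.

Yes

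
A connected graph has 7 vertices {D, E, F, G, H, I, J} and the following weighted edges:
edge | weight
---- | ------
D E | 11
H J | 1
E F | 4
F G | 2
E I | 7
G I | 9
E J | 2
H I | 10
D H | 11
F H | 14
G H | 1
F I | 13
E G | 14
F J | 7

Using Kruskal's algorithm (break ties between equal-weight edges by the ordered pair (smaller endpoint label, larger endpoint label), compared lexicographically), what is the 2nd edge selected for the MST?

H-J

Kruskal's algorithm — process edges by increasing weight (ties by edge label):
G H (1): add — endpoints in different components.
H J (1): add — endpoints in different components.
E J (2): add — endpoints in different components.
F G (2): add — endpoints in different components.
E F (4): skip — E and F already connected.
E I (7): add — endpoints in different components.
F J (7): skip — F and J already connected.
G I (9): skip — G and I already connected.
H I (10): skip — H and I already connected.
D E (11): add — endpoints in different components.
The 2nd edge added is H J.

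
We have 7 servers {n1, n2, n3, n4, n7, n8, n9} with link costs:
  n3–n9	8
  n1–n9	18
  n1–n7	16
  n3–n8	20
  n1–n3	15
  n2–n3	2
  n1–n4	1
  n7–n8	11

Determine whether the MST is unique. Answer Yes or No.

Yes

Sort edges by weight, then run Kruskal:
n1–n4 (1): add. Components now {n9} {n8} {n7} {n1,n4} {n3} {n2}
n2–n3 (2): add. Components now {n9} {n8} {n7} {n1,n4} {n2,n3}
n3–n9 (8): add. Components now {n2,n3,n9} {n8} {n7} {n1,n4}
n7–n8 (11): add. Components now {n2,n3,n9} {n7,n8} {n1,n4}
n1–n3 (15): add. Components now {n1,n2,n3,n4,n9} {n7,n8}
n1–n7 (16): add. Components now {n1,n2,n3,n4,n7,n8,n9}
Every non-tree edge has weight strictly greater than the heaviest edge on the tree path between its endpoints, so the MST is unique.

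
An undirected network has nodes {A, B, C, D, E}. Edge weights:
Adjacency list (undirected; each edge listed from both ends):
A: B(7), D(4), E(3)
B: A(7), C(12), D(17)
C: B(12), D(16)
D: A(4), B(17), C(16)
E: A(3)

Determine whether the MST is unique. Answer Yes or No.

Yes

Sort edges by weight, then run Kruskal:
A E (3): add. Components now {A,E} {B} {C} {D}
A D (4): add. Components now {A,D,E} {B} {C}
A B (7): add. Components now {A,B,D,E} {C}
B C (12): add. Components now {A,B,C,D,E}
Every non-tree edge has weight strictly greater than the heaviest edge on the tree path between its endpoints, so the MST is unique.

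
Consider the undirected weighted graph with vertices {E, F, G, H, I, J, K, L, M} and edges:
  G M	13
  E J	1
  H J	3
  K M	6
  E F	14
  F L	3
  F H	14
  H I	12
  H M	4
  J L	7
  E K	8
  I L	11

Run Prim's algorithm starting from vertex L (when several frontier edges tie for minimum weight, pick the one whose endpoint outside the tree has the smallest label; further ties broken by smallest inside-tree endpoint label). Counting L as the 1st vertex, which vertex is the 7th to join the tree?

Grow the tree from L using Prim:
Step 1: cheapest edge leaving the tree is F L (3); add F.
Step 2: cheapest edge leaving the tree is J L (7); add J.
Step 3: cheapest edge leaving the tree is E J (1); add E.
Step 4: cheapest edge leaving the tree is H J (3); add H.
Step 5: cheapest edge leaving the tree is H M (4); add M.
Step 6: cheapest edge leaving the tree is K M (6); add K.
Step 7: cheapest edge leaving the tree is I L (11); add I.
Step 8: cheapest edge leaving the tree is G M (13); add G.
Vertex order: L, F, J, E, H, M, K, I, G. The 7th vertex is K.

K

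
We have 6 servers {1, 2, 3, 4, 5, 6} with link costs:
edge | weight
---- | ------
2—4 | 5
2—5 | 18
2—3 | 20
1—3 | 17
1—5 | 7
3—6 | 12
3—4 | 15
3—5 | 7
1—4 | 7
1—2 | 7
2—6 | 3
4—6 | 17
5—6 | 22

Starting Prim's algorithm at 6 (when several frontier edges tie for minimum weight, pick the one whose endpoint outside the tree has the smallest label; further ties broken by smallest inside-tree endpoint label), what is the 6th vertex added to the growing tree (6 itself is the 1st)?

Grow the tree from 6 using Prim:
Step 1: frontier [2—6 3, 3—6 12, 4—6 17, 5—6 22] → take 2—6 (3); add 2.
Step 2: frontier [2—4 5, 1—2 7, 2—5 18, 2—3 20, 3—6 12, 4—6 17, 5—6 22] → take 2—4 (5); add 4.
Step 3: frontier [1—2 7, 2—5 18, 2—3 20, 1—4 7, 3—4 15, 3—6 12, 5—6 22] → take 1—2 (7); add 1.
Step 4: frontier [1—5 7, 1—3 17, 2—5 18, 2—3 20, 3—4 15, 3—6 12, 5—6 22] → take 1—5 (7); add 5.
Step 5: frontier [1—3 17, 2—3 20, 3—4 15, 3—5 7, 3—6 12] → take 3—5 (7); add 3.
Vertex order: 6, 2, 4, 1, 5, 3. The 6th vertex is 3.

3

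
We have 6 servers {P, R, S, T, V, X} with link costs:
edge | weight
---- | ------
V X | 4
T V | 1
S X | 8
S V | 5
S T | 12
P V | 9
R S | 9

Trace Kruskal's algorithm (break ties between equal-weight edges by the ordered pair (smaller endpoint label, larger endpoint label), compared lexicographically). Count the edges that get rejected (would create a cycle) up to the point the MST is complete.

1

Sort edges by weight, then run Kruskal:
T V (1): add. Components now {R} {S} {P} {X} {T,V}
V X (4): add. Components now {R} {S} {P} {T,V,X}
S V (5): add. Components now {R} {S,T,V,X} {P}
S X (8): skip — S and X already connected.
P V (9): add. Components now {R} {P,S,T,V,X}
R S (9): add. Components now {P,R,S,T,V,X}
Edges rejected before the tree was complete: 1.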